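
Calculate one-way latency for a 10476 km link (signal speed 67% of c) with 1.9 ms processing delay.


Speed = 0.67 * 3e5 km/s = 201000 km/s
Propagation delay = 10476 / 201000 = 0.0521 s = 52.1194 ms
Processing delay = 1.9 ms
Total one-way latency = 54.0194 ms


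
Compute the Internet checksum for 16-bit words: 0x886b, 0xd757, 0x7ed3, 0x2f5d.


Sum all words (with carry folding):
+ 0x886b = 0x886b
+ 0xd757 = 0x5fc3
+ 0x7ed3 = 0xde96
+ 0x2f5d = 0x0df4
One's complement: ~0x0df4
Checksum = 0xf20b


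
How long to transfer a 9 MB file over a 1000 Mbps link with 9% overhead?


Effective throughput = 1000 * (1 - 9/100) = 910 Mbps
File size in Mb = 9 * 8 = 72 Mb
Time = 72 / 910
Time = 0.0791 seconds


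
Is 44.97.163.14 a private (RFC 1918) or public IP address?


RFC 1918 private ranges:
  10.0.0.0/8 (10.0.0.0 - 10.255.255.255)
  172.16.0.0/12 (172.16.0.0 - 172.31.255.255)
  192.168.0.0/16 (192.168.0.0 - 192.168.255.255)
Public (not in any RFC 1918 range)


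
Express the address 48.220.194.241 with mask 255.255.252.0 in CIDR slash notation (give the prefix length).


Binary: 11111111.11111111.11111100.00000000
Count leading 1s
Prefix: /22


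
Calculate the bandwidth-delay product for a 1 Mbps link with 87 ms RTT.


BDP = bandwidth * RTT
= 1 Mbps * 87 ms
= 1 * 1e6 * 87 / 1000 bits
= 87000 bits
= 10875 bytes
= 10.6201 KB
BDP = 87000 bits (10875 bytes)


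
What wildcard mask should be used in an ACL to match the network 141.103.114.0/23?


Subnet mask: 255.255.254.0
Wildcard = 255.255.255.255 - subnet mask
255 - 255 = 0
255 - 255 = 0
255 - 254 = 1
255 - 0 = 255
Wildcard: 0.0.1.255


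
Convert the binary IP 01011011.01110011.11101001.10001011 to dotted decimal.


01011011 = 91
01110011 = 115
11101001 = 233
10001011 = 139
IP: 91.115.233.139


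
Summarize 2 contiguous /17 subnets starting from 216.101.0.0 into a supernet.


Original prefix: /17
Number of subnets: 2 = 2^1
New prefix = 17 - 1 = 16
Supernet: 216.101.0.0/16


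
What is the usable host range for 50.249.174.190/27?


Network: 50.249.174.160
Broadcast: 50.249.174.191
First usable = network + 1
Last usable = broadcast - 1
Range: 50.249.174.161 to 50.249.174.190


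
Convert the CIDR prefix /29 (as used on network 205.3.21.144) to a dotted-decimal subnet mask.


/29 means 29 network bits, 3 host bits
Binary: 11111111111111111111111111111000
Mask: 255.255.255.248


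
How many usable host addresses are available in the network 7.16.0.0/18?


Host bits = 32 - 18 = 14
Total addresses = 2^14 = 16384
Usable = total - 2 (network and broadcast)
Usable hosts: 16382


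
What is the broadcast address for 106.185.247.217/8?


Network: 106.0.0.0/8
Host bits = 24
Set all host bits to 1:
Broadcast: 106.255.255.255


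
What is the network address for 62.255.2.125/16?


IP:   00111110.11111111.00000010.01111101
Mask: 11111111.11111111.00000000.00000000
AND operation:
Net:  00111110.11111111.00000000.00000000
Network: 62.255.0.0/16


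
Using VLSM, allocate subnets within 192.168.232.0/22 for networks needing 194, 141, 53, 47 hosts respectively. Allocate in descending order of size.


194 hosts -> /24 (254 usable): 192.168.232.0/24
141 hosts -> /24 (254 usable): 192.168.233.0/24
53 hosts -> /26 (62 usable): 192.168.234.0/26
47 hosts -> /26 (62 usable): 192.168.234.64/26
Allocation: 192.168.232.0/24 (194 hosts, 254 usable); 192.168.233.0/24 (141 hosts, 254 usable); 192.168.234.0/26 (53 hosts, 62 usable); 192.168.234.64/26 (47 hosts, 62 usable)


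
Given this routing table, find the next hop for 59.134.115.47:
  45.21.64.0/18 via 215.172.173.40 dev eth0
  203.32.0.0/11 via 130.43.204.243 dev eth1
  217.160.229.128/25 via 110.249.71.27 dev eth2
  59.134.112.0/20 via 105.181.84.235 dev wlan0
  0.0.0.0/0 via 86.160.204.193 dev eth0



Longest prefix match for 59.134.115.47:
  /18 45.21.64.0: no
  /11 203.32.0.0: no
  /25 217.160.229.128: no
  /20 59.134.112.0: MATCH
  /0 0.0.0.0: MATCH
Selected: next-hop 105.181.84.235 via wlan0 (matched /20)


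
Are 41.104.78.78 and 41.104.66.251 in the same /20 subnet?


Mask: 255.255.240.0
41.104.78.78 AND mask = 41.104.64.0
41.104.66.251 AND mask = 41.104.64.0
Yes, same subnet (41.104.64.0)


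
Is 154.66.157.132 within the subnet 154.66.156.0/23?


Subnet network: 154.66.156.0
Test IP AND mask: 154.66.156.0
Yes, 154.66.157.132 is in 154.66.156.0/23


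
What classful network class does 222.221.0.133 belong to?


First octet: 222
Binary: 11011110
110xxxxx -> Class C (192-223)
Class C, default mask 255.255.255.0 (/24)


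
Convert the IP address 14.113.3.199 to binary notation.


14 = 00001110
113 = 01110001
3 = 00000011
199 = 11000111
Binary: 00001110.01110001.00000011.11000111


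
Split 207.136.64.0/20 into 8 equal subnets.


New prefix = 20 + 3 = 23
Each subnet has 512 addresses
  207.136.64.0/23
  207.136.66.0/23
  207.136.68.0/23
  207.136.70.0/23
  207.136.72.0/23
  207.136.74.0/23
  207.136.76.0/23
  207.136.78.0/23
Subnets: 207.136.64.0/23, 207.136.66.0/23, 207.136.68.0/23, 207.136.70.0/23, 207.136.72.0/23, 207.136.74.0/23, 207.136.76.0/23, 207.136.78.0/23


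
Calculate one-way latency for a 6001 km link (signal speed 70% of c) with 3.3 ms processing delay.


Speed = 0.7 * 3e5 km/s = 210000 km/s
Propagation delay = 6001 / 210000 = 0.0286 s = 28.5762 ms
Processing delay = 3.3 ms
Total one-way latency = 31.8762 ms


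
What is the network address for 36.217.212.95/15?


IP:   00100100.11011001.11010100.01011111
Mask: 11111111.11111110.00000000.00000000
AND operation:
Net:  00100100.11011000.00000000.00000000
Network: 36.216.0.0/15


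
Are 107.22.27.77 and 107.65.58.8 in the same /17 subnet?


Mask: 255.255.128.0
107.22.27.77 AND mask = 107.22.0.0
107.65.58.8 AND mask = 107.65.0.0
No, different subnets (107.22.0.0 vs 107.65.0.0)


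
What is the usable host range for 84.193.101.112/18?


Network: 84.193.64.0
Broadcast: 84.193.127.255
First usable = network + 1
Last usable = broadcast - 1
Range: 84.193.64.1 to 84.193.127.254


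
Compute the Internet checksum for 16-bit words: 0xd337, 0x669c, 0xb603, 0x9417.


Sum all words (with carry folding):
+ 0xd337 = 0xd337
+ 0x669c = 0x39d4
+ 0xb603 = 0xefd7
+ 0x9417 = 0x83ef
One's complement: ~0x83ef
Checksum = 0x7c10


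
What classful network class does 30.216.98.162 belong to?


First octet: 30
Binary: 00011110
0xxxxxxx -> Class A (1-126)
Class A, default mask 255.0.0.0 (/8)


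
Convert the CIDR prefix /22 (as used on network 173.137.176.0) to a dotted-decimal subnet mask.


/22 means 22 network bits, 10 host bits
Binary: 11111111111111111111110000000000
Mask: 255.255.252.0


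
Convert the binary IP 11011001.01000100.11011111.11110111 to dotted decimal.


11011001 = 217
01000100 = 68
11011111 = 223
11110111 = 247
IP: 217.68.223.247


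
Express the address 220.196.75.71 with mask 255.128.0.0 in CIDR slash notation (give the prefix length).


Binary: 11111111.10000000.00000000.00000000
Count leading 1s
Prefix: /9


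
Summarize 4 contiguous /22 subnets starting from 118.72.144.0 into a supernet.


Original prefix: /22
Number of subnets: 4 = 2^2
New prefix = 22 - 2 = 20
Supernet: 118.72.144.0/20


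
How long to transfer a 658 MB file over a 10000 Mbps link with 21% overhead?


Effective throughput = 10000 * (1 - 21/100) = 7900 Mbps
File size in Mb = 658 * 8 = 5264 Mb
Time = 5264 / 7900
Time = 0.6663 seconds


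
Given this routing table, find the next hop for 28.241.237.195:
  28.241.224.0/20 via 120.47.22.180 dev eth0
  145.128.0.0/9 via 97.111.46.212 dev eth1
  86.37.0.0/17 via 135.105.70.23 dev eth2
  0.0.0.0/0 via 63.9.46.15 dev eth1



Longest prefix match for 28.241.237.195:
  /20 28.241.224.0: MATCH
  /9 145.128.0.0: no
  /17 86.37.0.0: no
  /0 0.0.0.0: MATCH
Selected: next-hop 120.47.22.180 via eth0 (matched /20)


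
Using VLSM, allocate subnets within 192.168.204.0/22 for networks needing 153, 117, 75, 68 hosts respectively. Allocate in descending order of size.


153 hosts -> /24 (254 usable): 192.168.204.0/24
117 hosts -> /25 (126 usable): 192.168.205.0/25
75 hosts -> /25 (126 usable): 192.168.205.128/25
68 hosts -> /25 (126 usable): 192.168.206.0/25
Allocation: 192.168.204.0/24 (153 hosts, 254 usable); 192.168.205.0/25 (117 hosts, 126 usable); 192.168.205.128/25 (75 hosts, 126 usable); 192.168.206.0/25 (68 hosts, 126 usable)


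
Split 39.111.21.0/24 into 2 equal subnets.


New prefix = 24 + 1 = 25
Each subnet has 128 addresses
  39.111.21.0/25
  39.111.21.128/25
Subnets: 39.111.21.0/25, 39.111.21.128/25


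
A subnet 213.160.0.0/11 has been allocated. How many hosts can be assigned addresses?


Host bits = 32 - 11 = 21
Total addresses = 2^21 = 2097152
Usable = total - 2 (network and broadcast)
Usable hosts: 2097150


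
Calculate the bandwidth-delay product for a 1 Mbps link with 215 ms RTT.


BDP = bandwidth * RTT
= 1 Mbps * 215 ms
= 1 * 1e6 * 215 / 1000 bits
= 215000 bits
= 26875 bytes
= 26.2451 KB
BDP = 215000 bits (26875 bytes)


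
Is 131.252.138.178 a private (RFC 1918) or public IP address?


RFC 1918 private ranges:
  10.0.0.0/8 (10.0.0.0 - 10.255.255.255)
  172.16.0.0/12 (172.16.0.0 - 172.31.255.255)
  192.168.0.0/16 (192.168.0.0 - 192.168.255.255)
Public (not in any RFC 1918 range)


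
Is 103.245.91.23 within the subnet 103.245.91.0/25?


Subnet network: 103.245.91.0
Test IP AND mask: 103.245.91.0
Yes, 103.245.91.23 is in 103.245.91.0/25


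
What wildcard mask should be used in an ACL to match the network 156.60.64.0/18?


Subnet mask: 255.255.192.0
Wildcard = 255.255.255.255 - subnet mask
255 - 255 = 0
255 - 255 = 0
255 - 192 = 63
255 - 0 = 255
Wildcard: 0.0.63.255


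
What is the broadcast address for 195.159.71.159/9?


Network: 195.128.0.0/9
Host bits = 23
Set all host bits to 1:
Broadcast: 195.255.255.255


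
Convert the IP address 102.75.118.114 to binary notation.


102 = 01100110
75 = 01001011
118 = 01110110
114 = 01110010
Binary: 01100110.01001011.01110110.01110010


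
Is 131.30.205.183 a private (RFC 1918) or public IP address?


RFC 1918 private ranges:
  10.0.0.0/8 (10.0.0.0 - 10.255.255.255)
  172.16.0.0/12 (172.16.0.0 - 172.31.255.255)
  192.168.0.0/16 (192.168.0.0 - 192.168.255.255)
Public (not in any RFC 1918 range)


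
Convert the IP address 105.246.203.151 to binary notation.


105 = 01101001
246 = 11110110
203 = 11001011
151 = 10010111
Binary: 01101001.11110110.11001011.10010111


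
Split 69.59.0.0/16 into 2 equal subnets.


New prefix = 16 + 1 = 17
Each subnet has 32768 addresses
  69.59.0.0/17
  69.59.128.0/17
Subnets: 69.59.0.0/17, 69.59.128.0/17


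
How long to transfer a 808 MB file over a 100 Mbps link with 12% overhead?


Effective throughput = 100 * (1 - 12/100) = 88 Mbps
File size in Mb = 808 * 8 = 6464 Mb
Time = 6464 / 88
Time = 73.4545 seconds


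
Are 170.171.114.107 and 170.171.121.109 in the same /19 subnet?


Mask: 255.255.224.0
170.171.114.107 AND mask = 170.171.96.0
170.171.121.109 AND mask = 170.171.96.0
Yes, same subnet (170.171.96.0)


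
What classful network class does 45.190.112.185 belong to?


First octet: 45
Binary: 00101101
0xxxxxxx -> Class A (1-126)
Class A, default mask 255.0.0.0 (/8)


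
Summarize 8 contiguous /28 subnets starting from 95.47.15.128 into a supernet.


Original prefix: /28
Number of subnets: 8 = 2^3
New prefix = 28 - 3 = 25
Supernet: 95.47.15.128/25


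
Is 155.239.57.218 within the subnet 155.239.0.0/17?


Subnet network: 155.239.0.0
Test IP AND mask: 155.239.0.0
Yes, 155.239.57.218 is in 155.239.0.0/17


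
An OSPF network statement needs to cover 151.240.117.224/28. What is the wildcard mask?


Subnet mask: 255.255.255.240
Wildcard = 255.255.255.255 - subnet mask
255 - 255 = 0
255 - 255 = 0
255 - 255 = 0
255 - 240 = 15
Wildcard: 0.0.0.15


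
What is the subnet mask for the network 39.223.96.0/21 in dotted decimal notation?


/21 means 21 network bits, 11 host bits
Binary: 11111111111111111111100000000000
Mask: 255.255.248.0


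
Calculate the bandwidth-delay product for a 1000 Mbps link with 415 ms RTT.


BDP = bandwidth * RTT
= 1000 Mbps * 415 ms
= 1000 * 1e6 * 415 / 1000 bits
= 415000000 bits
= 51875000 bytes
= 50659.1797 KB
BDP = 415000000 bits (51875000 bytes)


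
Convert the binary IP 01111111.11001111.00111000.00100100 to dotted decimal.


01111111 = 127
11001111 = 207
00111000 = 56
00100100 = 36
IP: 127.207.56.36


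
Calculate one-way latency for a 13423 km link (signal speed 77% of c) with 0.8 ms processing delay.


Speed = 0.77 * 3e5 km/s = 231000 km/s
Propagation delay = 13423 / 231000 = 0.0581 s = 58.1082 ms
Processing delay = 0.8 ms
Total one-way latency = 58.9082 ms


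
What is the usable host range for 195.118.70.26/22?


Network: 195.118.68.0
Broadcast: 195.118.71.255
First usable = network + 1
Last usable = broadcast - 1
Range: 195.118.68.1 to 195.118.71.254


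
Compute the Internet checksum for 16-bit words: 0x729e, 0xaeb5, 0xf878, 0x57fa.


Sum all words (with carry folding):
+ 0x729e = 0x729e
+ 0xaeb5 = 0x2154
+ 0xf878 = 0x19cd
+ 0x57fa = 0x71c7
One's complement: ~0x71c7
Checksum = 0x8e38


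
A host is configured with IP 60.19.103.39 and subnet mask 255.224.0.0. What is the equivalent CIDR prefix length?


Binary: 11111111.11100000.00000000.00000000
Count leading 1s
Prefix: /11


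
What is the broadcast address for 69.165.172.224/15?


Network: 69.164.0.0/15
Host bits = 17
Set all host bits to 1:
Broadcast: 69.165.255.255


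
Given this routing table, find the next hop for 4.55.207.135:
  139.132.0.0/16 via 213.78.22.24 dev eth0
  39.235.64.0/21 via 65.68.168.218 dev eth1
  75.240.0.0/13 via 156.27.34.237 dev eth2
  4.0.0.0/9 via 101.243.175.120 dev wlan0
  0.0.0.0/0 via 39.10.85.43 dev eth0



Longest prefix match for 4.55.207.135:
  /16 139.132.0.0: no
  /21 39.235.64.0: no
  /13 75.240.0.0: no
  /9 4.0.0.0: MATCH
  /0 0.0.0.0: MATCH
Selected: next-hop 101.243.175.120 via wlan0 (matched /9)


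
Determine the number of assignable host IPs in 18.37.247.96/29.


Host bits = 32 - 29 = 3
Total addresses = 2^3 = 8
Usable = total - 2 (network and broadcast)
Usable hosts: 6


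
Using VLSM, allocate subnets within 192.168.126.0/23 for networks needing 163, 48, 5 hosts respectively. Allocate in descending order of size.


163 hosts -> /24 (254 usable): 192.168.126.0/24
48 hosts -> /26 (62 usable): 192.168.127.0/26
5 hosts -> /29 (6 usable): 192.168.127.64/29
Allocation: 192.168.126.0/24 (163 hosts, 254 usable); 192.168.127.0/26 (48 hosts, 62 usable); 192.168.127.64/29 (5 hosts, 6 usable)


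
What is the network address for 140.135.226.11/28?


IP:   10001100.10000111.11100010.00001011
Mask: 11111111.11111111.11111111.11110000
AND operation:
Net:  10001100.10000111.11100010.00000000
Network: 140.135.226.0/28


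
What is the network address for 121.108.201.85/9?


IP:   01111001.01101100.11001001.01010101
Mask: 11111111.10000000.00000000.00000000
AND operation:
Net:  01111001.00000000.00000000.00000000
Network: 121.0.0.0/9


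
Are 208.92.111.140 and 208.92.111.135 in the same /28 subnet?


Mask: 255.255.255.240
208.92.111.140 AND mask = 208.92.111.128
208.92.111.135 AND mask = 208.92.111.128
Yes, same subnet (208.92.111.128)


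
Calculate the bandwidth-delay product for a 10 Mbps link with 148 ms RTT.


BDP = bandwidth * RTT
= 10 Mbps * 148 ms
= 10 * 1e6 * 148 / 1000 bits
= 1480000 bits
= 185000 bytes
= 180.6641 KB
BDP = 1480000 bits (185000 bytes)


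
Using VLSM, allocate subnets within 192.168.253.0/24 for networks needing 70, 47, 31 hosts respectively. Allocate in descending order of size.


70 hosts -> /25 (126 usable): 192.168.253.0/25
47 hosts -> /26 (62 usable): 192.168.253.128/26
31 hosts -> /26 (62 usable): 192.168.253.192/26
Allocation: 192.168.253.0/25 (70 hosts, 126 usable); 192.168.253.128/26 (47 hosts, 62 usable); 192.168.253.192/26 (31 hosts, 62 usable)


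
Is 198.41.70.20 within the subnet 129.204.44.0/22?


Subnet network: 129.204.44.0
Test IP AND mask: 198.41.68.0
No, 198.41.70.20 is not in 129.204.44.0/22


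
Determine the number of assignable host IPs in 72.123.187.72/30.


Host bits = 32 - 30 = 2
Total addresses = 2^2 = 4
Usable = total - 2 (network and broadcast)
Usable hosts: 2


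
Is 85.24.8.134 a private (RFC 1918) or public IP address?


RFC 1918 private ranges:
  10.0.0.0/8 (10.0.0.0 - 10.255.255.255)
  172.16.0.0/12 (172.16.0.0 - 172.31.255.255)
  192.168.0.0/16 (192.168.0.0 - 192.168.255.255)
Public (not in any RFC 1918 range)


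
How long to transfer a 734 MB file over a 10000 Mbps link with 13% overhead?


Effective throughput = 10000 * (1 - 13/100) = 8700 Mbps
File size in Mb = 734 * 8 = 5872 Mb
Time = 5872 / 8700
Time = 0.6749 seconds


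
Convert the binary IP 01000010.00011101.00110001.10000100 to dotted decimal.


01000010 = 66
00011101 = 29
00110001 = 49
10000100 = 132
IP: 66.29.49.132


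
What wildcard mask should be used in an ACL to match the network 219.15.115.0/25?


Subnet mask: 255.255.255.128
Wildcard = 255.255.255.255 - subnet mask
255 - 255 = 0
255 - 255 = 0
255 - 255 = 0
255 - 128 = 127
Wildcard: 0.0.0.127


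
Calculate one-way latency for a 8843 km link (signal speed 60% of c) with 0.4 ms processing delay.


Speed = 0.6 * 3e5 km/s = 180000 km/s
Propagation delay = 8843 / 180000 = 0.0491 s = 49.1278 ms
Processing delay = 0.4 ms
Total one-way latency = 49.5278 ms


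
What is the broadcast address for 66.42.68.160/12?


Network: 66.32.0.0/12
Host bits = 20
Set all host bits to 1:
Broadcast: 66.47.255.255


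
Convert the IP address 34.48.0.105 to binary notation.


34 = 00100010
48 = 00110000
0 = 00000000
105 = 01101001
Binary: 00100010.00110000.00000000.01101001


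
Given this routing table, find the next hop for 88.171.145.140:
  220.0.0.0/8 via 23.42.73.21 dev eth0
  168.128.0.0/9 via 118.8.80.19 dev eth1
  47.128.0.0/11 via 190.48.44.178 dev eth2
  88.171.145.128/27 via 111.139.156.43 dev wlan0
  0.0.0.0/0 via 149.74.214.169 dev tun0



Longest prefix match for 88.171.145.140:
  /8 220.0.0.0: no
  /9 168.128.0.0: no
  /11 47.128.0.0: no
  /27 88.171.145.128: MATCH
  /0 0.0.0.0: MATCH
Selected: next-hop 111.139.156.43 via wlan0 (matched /27)


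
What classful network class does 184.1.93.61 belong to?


First octet: 184
Binary: 10111000
10xxxxxx -> Class B (128-191)
Class B, default mask 255.255.0.0 (/16)


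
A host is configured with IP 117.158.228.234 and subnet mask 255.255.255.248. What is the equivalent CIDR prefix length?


Binary: 11111111.11111111.11111111.11111000
Count leading 1s
Prefix: /29


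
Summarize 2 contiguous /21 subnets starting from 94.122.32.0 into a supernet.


Original prefix: /21
Number of subnets: 2 = 2^1
New prefix = 21 - 1 = 20
Supernet: 94.122.32.0/20


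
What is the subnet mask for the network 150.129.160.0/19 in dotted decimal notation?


/19 means 19 network bits, 13 host bits
Binary: 11111111111111111110000000000000
Mask: 255.255.224.0


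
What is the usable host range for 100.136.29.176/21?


Network: 100.136.24.0
Broadcast: 100.136.31.255
First usable = network + 1
Last usable = broadcast - 1
Range: 100.136.24.1 to 100.136.31.254


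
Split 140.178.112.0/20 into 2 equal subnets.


New prefix = 20 + 1 = 21
Each subnet has 2048 addresses
  140.178.112.0/21
  140.178.120.0/21
Subnets: 140.178.112.0/21, 140.178.120.0/21


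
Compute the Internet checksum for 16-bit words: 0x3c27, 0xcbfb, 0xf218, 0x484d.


Sum all words (with carry folding):
+ 0x3c27 = 0x3c27
+ 0xcbfb = 0x0823
+ 0xf218 = 0xfa3b
+ 0x484d = 0x4289
One's complement: ~0x4289
Checksum = 0xbd76


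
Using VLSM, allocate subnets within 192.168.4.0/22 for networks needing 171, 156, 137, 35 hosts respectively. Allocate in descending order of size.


171 hosts -> /24 (254 usable): 192.168.4.0/24
156 hosts -> /24 (254 usable): 192.168.5.0/24
137 hosts -> /24 (254 usable): 192.168.6.0/24
35 hosts -> /26 (62 usable): 192.168.7.0/26
Allocation: 192.168.4.0/24 (171 hosts, 254 usable); 192.168.5.0/24 (156 hosts, 254 usable); 192.168.6.0/24 (137 hosts, 254 usable); 192.168.7.0/26 (35 hosts, 62 usable)


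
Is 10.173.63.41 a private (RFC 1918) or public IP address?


RFC 1918 private ranges:
  10.0.0.0/8 (10.0.0.0 - 10.255.255.255)
  172.16.0.0/12 (172.16.0.0 - 172.31.255.255)
  192.168.0.0/16 (192.168.0.0 - 192.168.255.255)
Private (in 10.0.0.0/8)


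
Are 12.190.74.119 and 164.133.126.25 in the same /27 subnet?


Mask: 255.255.255.224
12.190.74.119 AND mask = 12.190.74.96
164.133.126.25 AND mask = 164.133.126.0
No, different subnets (12.190.74.96 vs 164.133.126.0)


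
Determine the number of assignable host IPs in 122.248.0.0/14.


Host bits = 32 - 14 = 18
Total addresses = 2^18 = 262144
Usable = total - 2 (network and broadcast)
Usable hosts: 262142


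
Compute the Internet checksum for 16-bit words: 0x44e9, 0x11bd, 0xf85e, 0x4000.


Sum all words (with carry folding):
+ 0x44e9 = 0x44e9
+ 0x11bd = 0x56a6
+ 0xf85e = 0x4f05
+ 0x4000 = 0x8f05
One's complement: ~0x8f05
Checksum = 0x70fa


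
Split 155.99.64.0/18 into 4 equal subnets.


New prefix = 18 + 2 = 20
Each subnet has 4096 addresses
  155.99.64.0/20
  155.99.80.0/20
  155.99.96.0/20
  155.99.112.0/20
Subnets: 155.99.64.0/20, 155.99.80.0/20, 155.99.96.0/20, 155.99.112.0/20


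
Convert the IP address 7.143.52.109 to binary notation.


7 = 00000111
143 = 10001111
52 = 00110100
109 = 01101101
Binary: 00000111.10001111.00110100.01101101


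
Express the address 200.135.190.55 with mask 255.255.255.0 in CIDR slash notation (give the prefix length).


Binary: 11111111.11111111.11111111.00000000
Count leading 1s
Prefix: /24


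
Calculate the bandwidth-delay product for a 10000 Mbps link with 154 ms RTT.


BDP = bandwidth * RTT
= 10000 Mbps * 154 ms
= 10000 * 1e6 * 154 / 1000 bits
= 1540000000 bits
= 192500000 bytes
= 187988.2812 KB
BDP = 1540000000 bits (192500000 bytes)


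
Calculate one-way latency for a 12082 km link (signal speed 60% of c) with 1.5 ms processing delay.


Speed = 0.6 * 3e5 km/s = 180000 km/s
Propagation delay = 12082 / 180000 = 0.0671 s = 67.1222 ms
Processing delay = 1.5 ms
Total one-way latency = 68.6222 ms


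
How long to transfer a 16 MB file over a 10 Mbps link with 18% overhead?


Effective throughput = 10 * (1 - 18/100) = 8.2 Mbps
File size in Mb = 16 * 8 = 128 Mb
Time = 128 / 8.2
Time = 15.6098 seconds


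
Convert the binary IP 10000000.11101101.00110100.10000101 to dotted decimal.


10000000 = 128
11101101 = 237
00110100 = 52
10000101 = 133
IP: 128.237.52.133


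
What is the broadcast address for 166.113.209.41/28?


Network: 166.113.209.32/28
Host bits = 4
Set all host bits to 1:
Broadcast: 166.113.209.47


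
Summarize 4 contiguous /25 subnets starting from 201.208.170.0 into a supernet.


Original prefix: /25
Number of subnets: 4 = 2^2
New prefix = 25 - 2 = 23
Supernet: 201.208.170.0/23


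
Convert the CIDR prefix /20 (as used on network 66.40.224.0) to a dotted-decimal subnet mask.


/20 means 20 network bits, 12 host bits
Binary: 11111111111111111111000000000000
Mask: 255.255.240.0


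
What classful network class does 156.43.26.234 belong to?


First octet: 156
Binary: 10011100
10xxxxxx -> Class B (128-191)
Class B, default mask 255.255.0.0 (/16)


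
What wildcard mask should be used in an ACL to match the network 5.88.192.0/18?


Subnet mask: 255.255.192.0
Wildcard = 255.255.255.255 - subnet mask
255 - 255 = 0
255 - 255 = 0
255 - 192 = 63
255 - 0 = 255
Wildcard: 0.0.63.255


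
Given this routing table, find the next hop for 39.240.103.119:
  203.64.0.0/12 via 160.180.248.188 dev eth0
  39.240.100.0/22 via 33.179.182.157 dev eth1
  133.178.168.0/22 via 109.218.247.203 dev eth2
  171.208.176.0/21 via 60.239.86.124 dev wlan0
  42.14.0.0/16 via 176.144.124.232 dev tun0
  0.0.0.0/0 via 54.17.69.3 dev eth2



Longest prefix match for 39.240.103.119:
  /12 203.64.0.0: no
  /22 39.240.100.0: MATCH
  /22 133.178.168.0: no
  /21 171.208.176.0: no
  /16 42.14.0.0: no
  /0 0.0.0.0: MATCH
Selected: next-hop 33.179.182.157 via eth1 (matched /22)


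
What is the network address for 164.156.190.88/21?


IP:   10100100.10011100.10111110.01011000
Mask: 11111111.11111111.11111000.00000000
AND operation:
Net:  10100100.10011100.10111000.00000000
Network: 164.156.184.0/21


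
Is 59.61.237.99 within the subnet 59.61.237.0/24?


Subnet network: 59.61.237.0
Test IP AND mask: 59.61.237.0
Yes, 59.61.237.99 is in 59.61.237.0/24


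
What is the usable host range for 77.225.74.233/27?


Network: 77.225.74.224
Broadcast: 77.225.74.255
First usable = network + 1
Last usable = broadcast - 1
Range: 77.225.74.225 to 77.225.74.254


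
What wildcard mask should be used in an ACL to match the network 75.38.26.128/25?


Subnet mask: 255.255.255.128
Wildcard = 255.255.255.255 - subnet mask
255 - 255 = 0
255 - 255 = 0
255 - 255 = 0
255 - 128 = 127
Wildcard: 0.0.0.127


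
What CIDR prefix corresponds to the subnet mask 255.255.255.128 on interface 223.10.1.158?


Binary: 11111111.11111111.11111111.10000000
Count leading 1s
Prefix: /25


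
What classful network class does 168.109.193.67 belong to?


First octet: 168
Binary: 10101000
10xxxxxx -> Class B (128-191)
Class B, default mask 255.255.0.0 (/16)


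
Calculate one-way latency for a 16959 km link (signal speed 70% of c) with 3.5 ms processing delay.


Speed = 0.7 * 3e5 km/s = 210000 km/s
Propagation delay = 16959 / 210000 = 0.0808 s = 80.7571 ms
Processing delay = 3.5 ms
Total one-way latency = 84.2571 ms


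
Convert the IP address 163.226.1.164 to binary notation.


163 = 10100011
226 = 11100010
1 = 00000001
164 = 10100100
Binary: 10100011.11100010.00000001.10100100


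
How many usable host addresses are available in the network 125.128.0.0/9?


Host bits = 32 - 9 = 23
Total addresses = 2^23 = 8388608
Usable = total - 2 (network and broadcast)
Usable hosts: 8388606


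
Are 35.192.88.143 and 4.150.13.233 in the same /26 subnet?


Mask: 255.255.255.192
35.192.88.143 AND mask = 35.192.88.128
4.150.13.233 AND mask = 4.150.13.192
No, different subnets (35.192.88.128 vs 4.150.13.192)


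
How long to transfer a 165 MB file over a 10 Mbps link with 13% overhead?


Effective throughput = 10 * (1 - 13/100) = 8.7 Mbps
File size in Mb = 165 * 8 = 1320 Mb
Time = 1320 / 8.7
Time = 151.7241 seconds


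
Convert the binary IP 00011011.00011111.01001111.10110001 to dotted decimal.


00011011 = 27
00011111 = 31
01001111 = 79
10110001 = 177
IP: 27.31.79.177


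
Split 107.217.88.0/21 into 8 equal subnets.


New prefix = 21 + 3 = 24
Each subnet has 256 addresses
  107.217.88.0/24
  107.217.89.0/24
  107.217.90.0/24
  107.217.91.0/24
  107.217.92.0/24
  107.217.93.0/24
  107.217.94.0/24
  107.217.95.0/24
Subnets: 107.217.88.0/24, 107.217.89.0/24, 107.217.90.0/24, 107.217.91.0/24, 107.217.92.0/24, 107.217.93.0/24, 107.217.94.0/24, 107.217.95.0/24


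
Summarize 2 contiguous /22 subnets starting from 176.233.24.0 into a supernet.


Original prefix: /22
Number of subnets: 2 = 2^1
New prefix = 22 - 1 = 21
Supernet: 176.233.24.0/21


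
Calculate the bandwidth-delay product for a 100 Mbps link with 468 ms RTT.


BDP = bandwidth * RTT
= 100 Mbps * 468 ms
= 100 * 1e6 * 468 / 1000 bits
= 46800000 bits
= 5850000 bytes
= 5712.8906 KB
BDP = 46800000 bits (5850000 bytes)


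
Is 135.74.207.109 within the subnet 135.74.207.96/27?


Subnet network: 135.74.207.96
Test IP AND mask: 135.74.207.96
Yes, 135.74.207.109 is in 135.74.207.96/27


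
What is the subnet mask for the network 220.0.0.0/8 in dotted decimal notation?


/8 means 8 network bits, 24 host bits
Binary: 11111111000000000000000000000000
Mask: 255.0.0.0


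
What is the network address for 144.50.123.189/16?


IP:   10010000.00110010.01111011.10111101
Mask: 11111111.11111111.00000000.00000000
AND operation:
Net:  10010000.00110010.00000000.00000000
Network: 144.50.0.0/16


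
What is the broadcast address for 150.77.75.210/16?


Network: 150.77.0.0/16
Host bits = 16
Set all host bits to 1:
Broadcast: 150.77.255.255


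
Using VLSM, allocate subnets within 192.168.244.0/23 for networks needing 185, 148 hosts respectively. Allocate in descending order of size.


185 hosts -> /24 (254 usable): 192.168.244.0/24
148 hosts -> /24 (254 usable): 192.168.245.0/24
Allocation: 192.168.244.0/24 (185 hosts, 254 usable); 192.168.245.0/24 (148 hosts, 254 usable)


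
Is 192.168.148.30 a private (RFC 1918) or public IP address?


RFC 1918 private ranges:
  10.0.0.0/8 (10.0.0.0 - 10.255.255.255)
  172.16.0.0/12 (172.16.0.0 - 172.31.255.255)
  192.168.0.0/16 (192.168.0.0 - 192.168.255.255)
Private (in 192.168.0.0/16)


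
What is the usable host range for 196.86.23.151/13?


Network: 196.80.0.0
Broadcast: 196.87.255.255
First usable = network + 1
Last usable = broadcast - 1
Range: 196.80.0.1 to 196.87.255.254


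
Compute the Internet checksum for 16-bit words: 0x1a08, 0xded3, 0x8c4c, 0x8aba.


Sum all words (with carry folding):
+ 0x1a08 = 0x1a08
+ 0xded3 = 0xf8db
+ 0x8c4c = 0x8528
+ 0x8aba = 0x0fe3
One's complement: ~0x0fe3
Checksum = 0xf01c


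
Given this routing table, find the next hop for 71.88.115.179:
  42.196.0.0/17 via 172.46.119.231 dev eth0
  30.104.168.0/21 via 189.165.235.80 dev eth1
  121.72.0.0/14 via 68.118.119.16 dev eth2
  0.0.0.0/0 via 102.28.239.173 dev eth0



Longest prefix match for 71.88.115.179:
  /17 42.196.0.0: no
  /21 30.104.168.0: no
  /14 121.72.0.0: no
  /0 0.0.0.0: MATCH
Selected: next-hop 102.28.239.173 via eth0 (matched /0)


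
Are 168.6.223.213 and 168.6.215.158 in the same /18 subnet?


Mask: 255.255.192.0
168.6.223.213 AND mask = 168.6.192.0
168.6.215.158 AND mask = 168.6.192.0
Yes, same subnet (168.6.192.0)


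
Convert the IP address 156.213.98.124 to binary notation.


156 = 10011100
213 = 11010101
98 = 01100010
124 = 01111100
Binary: 10011100.11010101.01100010.01111100


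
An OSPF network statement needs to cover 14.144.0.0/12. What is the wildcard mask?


Subnet mask: 255.240.0.0
Wildcard = 255.255.255.255 - subnet mask
255 - 255 = 0
255 - 240 = 15
255 - 0 = 255
255 - 0 = 255
Wildcard: 0.15.255.255


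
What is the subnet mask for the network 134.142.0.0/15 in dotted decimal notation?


/15 means 15 network bits, 17 host bits
Binary: 11111111111111100000000000000000
Mask: 255.254.0.0


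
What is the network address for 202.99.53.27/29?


IP:   11001010.01100011.00110101.00011011
Mask: 11111111.11111111.11111111.11111000
AND operation:
Net:  11001010.01100011.00110101.00011000
Network: 202.99.53.24/29


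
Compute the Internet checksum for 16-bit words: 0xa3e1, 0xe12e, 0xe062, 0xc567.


Sum all words (with carry folding):
+ 0xa3e1 = 0xa3e1
+ 0xe12e = 0x8510
+ 0xe062 = 0x6573
+ 0xc567 = 0x2adb
One's complement: ~0x2adb
Checksum = 0xd524


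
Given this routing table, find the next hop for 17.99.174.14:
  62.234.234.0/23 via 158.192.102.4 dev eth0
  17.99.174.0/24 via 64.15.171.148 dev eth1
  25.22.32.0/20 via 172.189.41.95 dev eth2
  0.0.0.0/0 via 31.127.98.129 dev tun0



Longest prefix match for 17.99.174.14:
  /23 62.234.234.0: no
  /24 17.99.174.0: MATCH
  /20 25.22.32.0: no
  /0 0.0.0.0: MATCH
Selected: next-hop 64.15.171.148 via eth1 (matched /24)


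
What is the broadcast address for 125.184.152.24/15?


Network: 125.184.0.0/15
Host bits = 17
Set all host bits to 1:
Broadcast: 125.185.255.255


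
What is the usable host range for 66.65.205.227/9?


Network: 66.0.0.0
Broadcast: 66.127.255.255
First usable = network + 1
Last usable = broadcast - 1
Range: 66.0.0.1 to 66.127.255.254


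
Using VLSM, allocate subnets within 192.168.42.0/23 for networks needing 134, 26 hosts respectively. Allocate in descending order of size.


134 hosts -> /24 (254 usable): 192.168.42.0/24
26 hosts -> /27 (30 usable): 192.168.43.0/27
Allocation: 192.168.42.0/24 (134 hosts, 254 usable); 192.168.43.0/27 (26 hosts, 30 usable)


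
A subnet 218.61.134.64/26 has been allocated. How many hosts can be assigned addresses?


Host bits = 32 - 26 = 6
Total addresses = 2^6 = 64
Usable = total - 2 (network and broadcast)
Usable hosts: 62


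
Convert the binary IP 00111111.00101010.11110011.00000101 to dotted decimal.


00111111 = 63
00101010 = 42
11110011 = 243
00000101 = 5
IP: 63.42.243.5


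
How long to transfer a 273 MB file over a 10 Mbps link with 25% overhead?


Effective throughput = 10 * (1 - 25/100) = 7.5 Mbps
File size in Mb = 273 * 8 = 2184 Mb
Time = 2184 / 7.5
Time = 291.2 seconds


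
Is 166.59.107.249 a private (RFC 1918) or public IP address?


RFC 1918 private ranges:
  10.0.0.0/8 (10.0.0.0 - 10.255.255.255)
  172.16.0.0/12 (172.16.0.0 - 172.31.255.255)
  192.168.0.0/16 (192.168.0.0 - 192.168.255.255)
Public (not in any RFC 1918 range)


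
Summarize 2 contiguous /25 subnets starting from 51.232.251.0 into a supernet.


Original prefix: /25
Number of subnets: 2 = 2^1
New prefix = 25 - 1 = 24
Supernet: 51.232.251.0/24


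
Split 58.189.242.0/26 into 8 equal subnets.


New prefix = 26 + 3 = 29
Each subnet has 8 addresses
  58.189.242.0/29
  58.189.242.8/29
  58.189.242.16/29
  58.189.242.24/29
  58.189.242.32/29
  58.189.242.40/29
  58.189.242.48/29
  58.189.242.56/29
Subnets: 58.189.242.0/29, 58.189.242.8/29, 58.189.242.16/29, 58.189.242.24/29, 58.189.242.32/29, 58.189.242.40/29, 58.189.242.48/29, 58.189.242.56/29


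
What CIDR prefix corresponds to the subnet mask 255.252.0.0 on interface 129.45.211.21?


Binary: 11111111.11111100.00000000.00000000
Count leading 1s
Prefix: /14


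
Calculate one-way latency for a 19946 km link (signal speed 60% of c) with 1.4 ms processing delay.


Speed = 0.6 * 3e5 km/s = 180000 km/s
Propagation delay = 19946 / 180000 = 0.1108 s = 110.8111 ms
Processing delay = 1.4 ms
Total one-way latency = 112.2111 ms


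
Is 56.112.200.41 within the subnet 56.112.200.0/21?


Subnet network: 56.112.200.0
Test IP AND mask: 56.112.200.0
Yes, 56.112.200.41 is in 56.112.200.0/21


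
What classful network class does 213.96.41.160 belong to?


First octet: 213
Binary: 11010101
110xxxxx -> Class C (192-223)
Class C, default mask 255.255.255.0 (/24)


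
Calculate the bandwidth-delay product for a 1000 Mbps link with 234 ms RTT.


BDP = bandwidth * RTT
= 1000 Mbps * 234 ms
= 1000 * 1e6 * 234 / 1000 bits
= 234000000 bits
= 29250000 bytes
= 28564.4531 KB
BDP = 234000000 bits (29250000 bytes)


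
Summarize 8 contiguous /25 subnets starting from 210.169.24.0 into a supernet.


Original prefix: /25
Number of subnets: 8 = 2^3
New prefix = 25 - 3 = 22
Supernet: 210.169.24.0/22


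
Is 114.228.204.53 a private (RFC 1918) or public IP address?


RFC 1918 private ranges:
  10.0.0.0/8 (10.0.0.0 - 10.255.255.255)
  172.16.0.0/12 (172.16.0.0 - 172.31.255.255)
  192.168.0.0/16 (192.168.0.0 - 192.168.255.255)
Public (not in any RFC 1918 range)


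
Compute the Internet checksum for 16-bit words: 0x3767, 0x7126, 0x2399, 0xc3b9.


Sum all words (with carry folding):
+ 0x3767 = 0x3767
+ 0x7126 = 0xa88d
+ 0x2399 = 0xcc26
+ 0xc3b9 = 0x8fe0
One's complement: ~0x8fe0
Checksum = 0x701f


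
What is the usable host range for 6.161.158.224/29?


Network: 6.161.158.224
Broadcast: 6.161.158.231
First usable = network + 1
Last usable = broadcast - 1
Range: 6.161.158.225 to 6.161.158.230


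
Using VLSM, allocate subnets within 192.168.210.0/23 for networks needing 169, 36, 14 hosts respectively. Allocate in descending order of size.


169 hosts -> /24 (254 usable): 192.168.210.0/24
36 hosts -> /26 (62 usable): 192.168.211.0/26
14 hosts -> /28 (14 usable): 192.168.211.64/28
Allocation: 192.168.210.0/24 (169 hosts, 254 usable); 192.168.211.0/26 (36 hosts, 62 usable); 192.168.211.64/28 (14 hosts, 14 usable)


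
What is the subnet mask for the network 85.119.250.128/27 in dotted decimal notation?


/27 means 27 network bits, 5 host bits
Binary: 11111111111111111111111111100000
Mask: 255.255.255.224


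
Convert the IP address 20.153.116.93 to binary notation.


20 = 00010100
153 = 10011001
116 = 01110100
93 = 01011101
Binary: 00010100.10011001.01110100.01011101


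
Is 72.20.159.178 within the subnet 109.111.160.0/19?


Subnet network: 109.111.160.0
Test IP AND mask: 72.20.128.0
No, 72.20.159.178 is not in 109.111.160.0/19


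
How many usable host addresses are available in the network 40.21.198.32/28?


Host bits = 32 - 28 = 4
Total addresses = 2^4 = 16
Usable = total - 2 (network and broadcast)
Usable hosts: 14


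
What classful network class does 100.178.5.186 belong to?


First octet: 100
Binary: 01100100
0xxxxxxx -> Class A (1-126)
Class A, default mask 255.0.0.0 (/8)


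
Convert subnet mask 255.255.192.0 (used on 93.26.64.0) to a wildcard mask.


Subnet mask: 255.255.192.0
Wildcard = 255.255.255.255 - subnet mask
255 - 255 = 0
255 - 255 = 0
255 - 192 = 63
255 - 0 = 255
Wildcard: 0.0.63.255


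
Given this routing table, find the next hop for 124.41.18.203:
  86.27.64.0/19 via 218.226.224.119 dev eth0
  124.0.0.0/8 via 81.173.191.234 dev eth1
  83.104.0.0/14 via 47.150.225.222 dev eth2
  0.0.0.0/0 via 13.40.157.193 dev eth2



Longest prefix match for 124.41.18.203:
  /19 86.27.64.0: no
  /8 124.0.0.0: MATCH
  /14 83.104.0.0: no
  /0 0.0.0.0: MATCH
Selected: next-hop 81.173.191.234 via eth1 (matched /8)


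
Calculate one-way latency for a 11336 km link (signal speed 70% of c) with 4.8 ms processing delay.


Speed = 0.7 * 3e5 km/s = 210000 km/s
Propagation delay = 11336 / 210000 = 0.054 s = 53.981 ms
Processing delay = 4.8 ms
Total one-way latency = 58.781 ms


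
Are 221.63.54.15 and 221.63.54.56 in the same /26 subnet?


Mask: 255.255.255.192
221.63.54.15 AND mask = 221.63.54.0
221.63.54.56 AND mask = 221.63.54.0
Yes, same subnet (221.63.54.0)


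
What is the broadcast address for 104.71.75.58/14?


Network: 104.68.0.0/14
Host bits = 18
Set all host bits to 1:
Broadcast: 104.71.255.255


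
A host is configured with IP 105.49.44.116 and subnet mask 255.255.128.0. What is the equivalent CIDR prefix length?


Binary: 11111111.11111111.10000000.00000000
Count leading 1s
Prefix: /17


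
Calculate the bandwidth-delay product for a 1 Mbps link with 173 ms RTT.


BDP = bandwidth * RTT
= 1 Mbps * 173 ms
= 1 * 1e6 * 173 / 1000 bits
= 173000 bits
= 21625 bytes
= 21.1182 KB
BDP = 173000 bits (21625 bytes)


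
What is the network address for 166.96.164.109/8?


IP:   10100110.01100000.10100100.01101101
Mask: 11111111.00000000.00000000.00000000
AND operation:
Net:  10100110.00000000.00000000.00000000
Network: 166.0.0.0/8


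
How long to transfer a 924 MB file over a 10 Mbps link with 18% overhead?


Effective throughput = 10 * (1 - 18/100) = 8.2 Mbps
File size in Mb = 924 * 8 = 7392 Mb
Time = 7392 / 8.2
Time = 901.4634 seconds


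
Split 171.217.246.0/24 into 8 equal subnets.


New prefix = 24 + 3 = 27
Each subnet has 32 addresses
  171.217.246.0/27
  171.217.246.32/27
  171.217.246.64/27
  171.217.246.96/27
  171.217.246.128/27
  171.217.246.160/27
  171.217.246.192/27
  171.217.246.224/27
Subnets: 171.217.246.0/27, 171.217.246.32/27, 171.217.246.64/27, 171.217.246.96/27, 171.217.246.128/27, 171.217.246.160/27, 171.217.246.192/27, 171.217.246.224/27


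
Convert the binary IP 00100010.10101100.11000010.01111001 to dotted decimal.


00100010 = 34
10101100 = 172
11000010 = 194
01111001 = 121
IP: 34.172.194.121


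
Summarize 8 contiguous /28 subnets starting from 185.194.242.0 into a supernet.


Original prefix: /28
Number of subnets: 8 = 2^3
New prefix = 28 - 3 = 25
Supernet: 185.194.242.0/25
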